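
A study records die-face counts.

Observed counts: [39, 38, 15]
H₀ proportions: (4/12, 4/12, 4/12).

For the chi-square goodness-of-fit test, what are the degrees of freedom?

df = k − 1 = 3 − 1 = 2

degrees of freedom = 2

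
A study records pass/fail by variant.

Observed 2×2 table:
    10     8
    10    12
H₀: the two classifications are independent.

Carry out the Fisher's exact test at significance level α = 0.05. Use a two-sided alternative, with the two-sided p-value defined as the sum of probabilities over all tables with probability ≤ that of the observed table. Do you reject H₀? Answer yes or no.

Margins: r₁=18, r₂=22, c₁=20, c₂=20, n=40
p_obs = C(18,10)·C(22,10)/C(40,20); sum pmf over tables with pmf ≤ p_obs
p-value (two-sided) = 0.75119
At α=0.05: p ≥ α → fail to reject H₀

reject H₀: no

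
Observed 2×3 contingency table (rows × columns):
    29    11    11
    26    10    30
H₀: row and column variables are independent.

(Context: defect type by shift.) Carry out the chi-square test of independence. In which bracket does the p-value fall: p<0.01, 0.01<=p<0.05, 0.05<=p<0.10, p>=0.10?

Row totals [51, 66], col totals [55, 21, 41], n=117
χ² = (29−23.97)²/23.97 + (11−9.15)²/9.15 + (11−17.87)²/17.87 + (26−31.03)²/31.03 + (10−11.85)²/11.85 + (30−23.13)²/23.13 = 7.2116
df = 2
p-value (upper-tail) = 0.02717
→ bracket: 0.01<=p<0.05

p-value bracket: 0.01<=p<0.05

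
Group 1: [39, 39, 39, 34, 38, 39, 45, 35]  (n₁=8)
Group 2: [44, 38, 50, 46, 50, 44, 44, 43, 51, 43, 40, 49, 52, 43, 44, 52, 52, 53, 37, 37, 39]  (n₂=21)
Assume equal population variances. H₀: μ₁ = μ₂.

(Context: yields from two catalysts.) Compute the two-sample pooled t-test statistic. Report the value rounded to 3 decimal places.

x̄₁=38.500, s₁=3.295, n₁=8
x̄₂=45.286, s₂=5.321, n₂=21
s_p² = [7·3.295² + 20·5.321²]/27 = 23.7884
SE = √(s_p²·(1/8+1/21)) = 2.0264
t = (38.500−45.286)/2.0264 = -3.3486
df = 27

test statistic = -3.349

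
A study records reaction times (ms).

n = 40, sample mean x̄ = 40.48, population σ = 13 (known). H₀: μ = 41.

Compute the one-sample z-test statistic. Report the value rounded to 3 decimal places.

SE = σ/√n = 13/√40 = 2.0555
z = (x̄−μ₀)/SE = (40.48−41)/2.0555 = -0.2530

test statistic = -0.253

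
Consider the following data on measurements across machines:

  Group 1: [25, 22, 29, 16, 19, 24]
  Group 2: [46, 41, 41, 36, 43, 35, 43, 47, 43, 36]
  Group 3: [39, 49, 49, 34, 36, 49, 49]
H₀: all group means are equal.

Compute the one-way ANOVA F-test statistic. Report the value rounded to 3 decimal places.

test statistic = 31.368

Group means [22.50, 41.10, 43.57], grand mean 37.000
SSB = Σnᵢ(x̄ᵢ−x̄)² = 1731.886; SSW = ΣΣ(x−x̄ᵢ)² = 552.114
MSB = 1731.886/2 = 865.9429; MSW = 552.114/20 = 27.6057
F = MSB/MSW = 31.3682
df = (2, 20)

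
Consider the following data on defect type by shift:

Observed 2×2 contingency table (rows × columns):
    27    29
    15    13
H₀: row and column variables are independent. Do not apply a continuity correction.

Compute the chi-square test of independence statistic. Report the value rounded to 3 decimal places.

Row totals [56, 28], col totals [42, 42], n=84
χ² = (27−28.00)²/28.00 + (29−28.00)²/28.00 + (15−14.00)²/14.00 + (13−14.00)²/14.00 = 0.2143
df = 1

test statistic = 0.214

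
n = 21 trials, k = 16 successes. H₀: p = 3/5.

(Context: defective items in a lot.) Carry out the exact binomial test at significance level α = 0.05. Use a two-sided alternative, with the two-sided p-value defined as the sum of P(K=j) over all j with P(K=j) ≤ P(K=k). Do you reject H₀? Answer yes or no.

Exact binomial: n=21, k=16, p₀=3/5=0.6000
P(X=j) = C(n,j)·p₀^j·(1−p₀)^(n−j); p = Σ P(X=j) over j with P(X=j) ≤ P(X=16)
p-value (two-sided) = 0.18066
At α=0.05: p ≥ α → fail to reject H₀

reject H₀: no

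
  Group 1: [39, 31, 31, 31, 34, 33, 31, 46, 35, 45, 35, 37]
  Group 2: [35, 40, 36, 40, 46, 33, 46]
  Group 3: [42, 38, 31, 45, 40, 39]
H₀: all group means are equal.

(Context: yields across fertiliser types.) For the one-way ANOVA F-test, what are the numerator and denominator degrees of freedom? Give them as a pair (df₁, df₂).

degrees of freedom = [2, 22]

k = 3 groups, N = 25 total
df = (k−1, N−k) = (3−1, 25−3) = (2, 22)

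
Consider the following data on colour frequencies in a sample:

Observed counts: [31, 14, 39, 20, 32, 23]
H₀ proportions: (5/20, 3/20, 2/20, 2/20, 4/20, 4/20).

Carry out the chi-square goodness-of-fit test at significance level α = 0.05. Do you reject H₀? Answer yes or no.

n = 159; E_i = n·p_i = [39.75, 23.85, 15.90, 15.90, 31.80, 31.80]
χ² = (31−39.75)²/39.75 + (14−23.85)²/23.85 + (39−15.90)²/15.90 + (20−15.90)²/15.90 + (32−31.80)²/31.80 + (23−31.80)²/31.80 = 43.0482
df = 5
p-value (upper-tail) = 0.00000
At α=0.05: p < α → reject H₀

reject H₀: yes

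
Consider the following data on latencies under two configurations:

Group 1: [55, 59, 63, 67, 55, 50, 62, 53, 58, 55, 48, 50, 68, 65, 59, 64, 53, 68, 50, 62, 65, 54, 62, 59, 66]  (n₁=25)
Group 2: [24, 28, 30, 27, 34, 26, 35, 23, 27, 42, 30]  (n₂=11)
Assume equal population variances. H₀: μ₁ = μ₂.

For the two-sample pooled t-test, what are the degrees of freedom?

degrees of freedom = 34

df = n₁ + n₂ − 2 = 25 + 11 − 2 = 34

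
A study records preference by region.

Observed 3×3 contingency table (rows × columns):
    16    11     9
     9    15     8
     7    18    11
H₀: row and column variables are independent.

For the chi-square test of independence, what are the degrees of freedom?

df = (r−1)(c−1) = (3−1)·(3−1) = 4

degrees of freedom = 4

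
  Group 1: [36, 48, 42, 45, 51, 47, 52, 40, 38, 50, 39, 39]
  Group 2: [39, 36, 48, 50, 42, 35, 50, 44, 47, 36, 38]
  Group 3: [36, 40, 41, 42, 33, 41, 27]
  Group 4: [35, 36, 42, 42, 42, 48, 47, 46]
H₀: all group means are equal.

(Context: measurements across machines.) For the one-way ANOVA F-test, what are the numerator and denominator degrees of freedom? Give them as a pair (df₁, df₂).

degrees of freedom = [3, 34]

k = 4 groups, N = 38 total
df = (k−1, N−k) = (4−1, 38−4) = (3, 34)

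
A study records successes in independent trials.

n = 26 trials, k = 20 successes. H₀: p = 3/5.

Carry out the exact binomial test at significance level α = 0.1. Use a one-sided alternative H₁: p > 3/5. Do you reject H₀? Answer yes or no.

Exact binomial: n=26, k=20, p₀=3/5=0.6000
P(X≥20) from Σ C(n,i)·p₀^i·(1−p₀)^(n−i)
p-value (one-sided, H₁ greater) = 0.05588
At α=0.1: p < α → reject H₀

reject H₀: yes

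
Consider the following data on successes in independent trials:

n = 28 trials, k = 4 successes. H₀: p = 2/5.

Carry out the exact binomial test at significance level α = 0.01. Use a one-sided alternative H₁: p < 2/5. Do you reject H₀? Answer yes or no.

Exact binomial: n=28, k=4, p₀=2/5=0.4000
P(X≤4) from Σ C(n,i)·p₀^i·(1−p₀)^(n−i)
p-value (one-sided, H₁ less) = 0.00319
At α=0.01: p < α → reject H₀

reject H₀: yes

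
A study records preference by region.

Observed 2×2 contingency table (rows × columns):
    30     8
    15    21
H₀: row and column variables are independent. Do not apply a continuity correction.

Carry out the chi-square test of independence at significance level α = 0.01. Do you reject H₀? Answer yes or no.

reject H₀: yes

Row totals [38, 36], col totals [45, 29], n=74
χ² = (30−23.11)²/23.11 + (8−14.89)²/14.89 + (15−21.89)²/21.89 + (21−14.11)²/14.11 = 10.7814
df = 1
p-value (upper-tail) = 0.00103
At α=0.01: p < α → reject H₀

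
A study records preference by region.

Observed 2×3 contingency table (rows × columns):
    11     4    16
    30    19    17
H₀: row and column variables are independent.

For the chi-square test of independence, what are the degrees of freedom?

df = (r−1)(c−1) = (2−1)·(3−1) = 2

degrees of freedom = 2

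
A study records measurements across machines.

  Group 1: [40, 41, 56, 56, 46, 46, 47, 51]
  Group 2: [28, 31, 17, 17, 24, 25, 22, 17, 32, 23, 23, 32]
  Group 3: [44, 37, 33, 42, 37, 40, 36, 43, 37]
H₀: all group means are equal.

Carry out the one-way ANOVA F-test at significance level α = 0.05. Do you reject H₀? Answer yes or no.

reject H₀: yes

Group means [47.88, 24.25, 38.78], grand mean 35.276
SSB = Σnᵢ(x̄ᵢ−x̄)² = 2839.113; SSW = ΣΣ(x−x̄ᵢ)² = 712.681
MSB = 2839.113/2 = 1419.5563; MSW = 712.681/26 = 27.4108
F = MSB/MSW = 51.7882
df = (2, 26)
p-value (upper-tail) = 0.00000
At α=0.05: p < α → reject H₀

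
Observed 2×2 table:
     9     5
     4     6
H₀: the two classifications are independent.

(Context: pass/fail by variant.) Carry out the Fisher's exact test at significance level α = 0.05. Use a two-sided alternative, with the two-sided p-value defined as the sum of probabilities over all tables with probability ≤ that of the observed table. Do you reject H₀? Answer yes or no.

reject H₀: no

Margins: r₁=14, r₂=10, c₁=13, c₂=11, n=24
p_obs = C(14,9)·C(10,4)/C(24,13); sum pmf over tables with pmf ≤ p_obs
p-value (two-sided) = 0.40810
At α=0.05: p ≥ α → fail to reject H₀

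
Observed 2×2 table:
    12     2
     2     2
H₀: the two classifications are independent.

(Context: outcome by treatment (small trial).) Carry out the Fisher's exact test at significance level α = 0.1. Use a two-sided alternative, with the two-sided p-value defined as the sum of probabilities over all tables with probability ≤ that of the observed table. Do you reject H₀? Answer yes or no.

Margins: r₁=14, r₂=4, c₁=14, c₂=4, n=18
p_obs = C(14,12)·C(4,2)/C(18,14); sum pmf over tables with pmf ≤ p_obs
p-value (two-sided) = 0.19706
At α=0.1: p ≥ α → fail to reject H₀

reject H₀: no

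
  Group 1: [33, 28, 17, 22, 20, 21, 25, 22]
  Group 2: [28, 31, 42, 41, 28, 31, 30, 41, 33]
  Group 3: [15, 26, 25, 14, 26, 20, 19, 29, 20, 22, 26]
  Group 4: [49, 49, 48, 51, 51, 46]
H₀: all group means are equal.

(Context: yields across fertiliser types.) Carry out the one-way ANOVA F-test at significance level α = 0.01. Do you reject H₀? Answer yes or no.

reject H₀: yes

Group means [23.50, 33.89, 22.00, 49.00], grand mean 30.265
SSB = Σnᵢ(x̄ᵢ−x̄)² = 3341.729; SSW = ΣΣ(x−x̄ᵢ)² = 700.889
MSB = 3341.729/3 = 1113.9096; MSW = 700.889/30 = 23.3630
F = MSB/MSW = 47.6784
df = (3, 30)
p-value (upper-tail) = 0.00000
At α=0.01: p < α → reject H₀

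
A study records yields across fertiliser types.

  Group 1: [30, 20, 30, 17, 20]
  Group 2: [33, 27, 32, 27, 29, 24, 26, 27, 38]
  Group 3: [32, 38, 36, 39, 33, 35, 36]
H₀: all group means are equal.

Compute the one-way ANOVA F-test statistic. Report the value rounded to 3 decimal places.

Group means [23.40, 29.22, 35.57], grand mean 29.952
SSB = Σnᵢ(x̄ᵢ−x̄)² = 440.483; SSW = ΣΣ(x−x̄ᵢ)² = 340.470
MSB = 440.483/2 = 220.2413; MSW = 340.470/18 = 18.9150
F = MSB/MSW = 11.6437
df = (2, 18)

test statistic = 11.644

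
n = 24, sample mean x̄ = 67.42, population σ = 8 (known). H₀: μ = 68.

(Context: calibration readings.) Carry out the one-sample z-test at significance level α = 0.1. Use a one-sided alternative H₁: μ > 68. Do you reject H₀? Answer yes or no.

SE = σ/√n = 8/√24 = 1.6330
z = (x̄−μ₀)/SE = (67.42−68)/1.6330 = -0.3552
p-value (one-sided, H₁ greater) = 0.63877
At α=0.1: p ≥ α → fail to reject H₀

reject H₀: no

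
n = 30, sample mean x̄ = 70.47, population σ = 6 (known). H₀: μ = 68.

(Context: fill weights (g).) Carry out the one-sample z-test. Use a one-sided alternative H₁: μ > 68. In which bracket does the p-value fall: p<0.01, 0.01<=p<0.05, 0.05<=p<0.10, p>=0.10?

SE = σ/√n = 6/√30 = 1.0954
z = (x̄−μ₀)/SE = (70.47−68)/1.0954 = 2.2548
p-value (one-sided, H₁ greater) = 0.01207
→ bracket: 0.01<=p<0.05

p-value bracket: 0.01<=p<0.05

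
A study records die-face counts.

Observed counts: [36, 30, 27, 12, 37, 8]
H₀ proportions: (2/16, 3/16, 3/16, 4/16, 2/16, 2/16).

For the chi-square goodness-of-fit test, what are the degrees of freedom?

df = k − 1 = 6 − 1 = 5

degrees of freedom = 5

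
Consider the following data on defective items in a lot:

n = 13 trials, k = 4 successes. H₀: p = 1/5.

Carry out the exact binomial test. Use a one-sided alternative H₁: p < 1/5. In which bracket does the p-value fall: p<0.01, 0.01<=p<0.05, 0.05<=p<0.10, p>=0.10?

Exact binomial: n=13, k=4, p₀=1/5=0.2000
P(X≤4) from Σ C(n,i)·p₀^i·(1−p₀)^(n−i)
p-value (one-sided, H₁ less) = 0.90087
→ bracket: p>=0.10

p-value bracket: p>=0.10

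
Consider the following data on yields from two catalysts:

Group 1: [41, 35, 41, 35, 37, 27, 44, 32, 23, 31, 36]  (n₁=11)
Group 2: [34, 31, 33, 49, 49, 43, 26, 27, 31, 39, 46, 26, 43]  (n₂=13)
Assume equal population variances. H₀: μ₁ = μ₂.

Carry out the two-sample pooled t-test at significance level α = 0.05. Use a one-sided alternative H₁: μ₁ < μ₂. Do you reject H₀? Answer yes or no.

reject H₀: no

x̄₁=34.727, s₁=6.246, n₁=11
x̄₂=36.692, s₂=8.577, n₂=13
s_p² = [10·6.246² + 12·8.577²]/22 = 57.8614
SE = √(s_p²·(1/11+1/13)) = 3.1162
t = (34.727−36.692)/3.1162 = -0.6306
df = 22
p-value (one-sided, H₁ less) = 0.26741
At α=0.05: p ≥ α → fail to reject H₀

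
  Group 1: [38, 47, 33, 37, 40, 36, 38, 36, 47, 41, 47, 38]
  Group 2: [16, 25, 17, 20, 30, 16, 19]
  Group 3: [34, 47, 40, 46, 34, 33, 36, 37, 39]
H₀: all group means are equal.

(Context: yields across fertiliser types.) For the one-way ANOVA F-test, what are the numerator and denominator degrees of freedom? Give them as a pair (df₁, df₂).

k = 3 groups, N = 28 total
df = (k−1, N−k) = (3−1, 28−3) = (2, 25)

degrees of freedom = [2, 25]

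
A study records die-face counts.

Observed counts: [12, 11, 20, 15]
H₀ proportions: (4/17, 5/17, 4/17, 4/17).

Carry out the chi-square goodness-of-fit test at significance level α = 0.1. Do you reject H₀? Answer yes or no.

n = 58; E_i = n·p_i = [13.65, 17.06, 13.65, 13.65]
χ² = (12−13.65)²/13.65 + (11−17.06)²/17.06 + (20−13.65)²/13.65 + (15−13.65)²/13.65 = 5.4422
df = 3
p-value (upper-tail) = 0.14213
At α=0.1: p ≥ α → fail to reject H₀

reject H₀: no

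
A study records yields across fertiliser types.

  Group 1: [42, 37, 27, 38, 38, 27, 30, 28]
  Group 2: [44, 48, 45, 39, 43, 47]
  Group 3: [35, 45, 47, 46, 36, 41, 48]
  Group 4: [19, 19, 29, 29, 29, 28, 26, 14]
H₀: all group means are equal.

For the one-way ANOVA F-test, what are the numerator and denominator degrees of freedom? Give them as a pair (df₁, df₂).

k = 4 groups, N = 29 total
df = (k−1, N−k) = (4−1, 29−4) = (3, 25)

degrees of freedom = [3, 25]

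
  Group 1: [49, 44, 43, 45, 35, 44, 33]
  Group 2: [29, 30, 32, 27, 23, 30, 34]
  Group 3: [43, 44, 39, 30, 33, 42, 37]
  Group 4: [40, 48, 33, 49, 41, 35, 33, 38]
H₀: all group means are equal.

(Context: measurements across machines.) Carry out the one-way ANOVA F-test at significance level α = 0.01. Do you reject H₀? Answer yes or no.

Group means [41.86, 29.29, 38.29, 39.62], grand mean 37.345
SSB = Σnᵢ(x̄ᵢ−x̄)² = 644.962; SSW = ΣΣ(x−x̄ᵢ)² = 711.589
MSB = 644.962/3 = 214.9875; MSW = 711.589/25 = 28.4636
F = MSB/MSW = 7.5531
df = (3, 25)
p-value (upper-tail) = 0.00093
At α=0.01: p < α → reject H₀

reject H₀: yes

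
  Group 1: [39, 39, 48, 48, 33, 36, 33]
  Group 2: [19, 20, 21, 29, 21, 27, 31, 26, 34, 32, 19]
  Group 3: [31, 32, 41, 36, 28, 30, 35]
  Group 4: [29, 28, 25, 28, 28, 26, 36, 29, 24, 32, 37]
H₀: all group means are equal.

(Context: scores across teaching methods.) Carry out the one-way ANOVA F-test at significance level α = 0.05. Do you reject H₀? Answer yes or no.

reject H₀: yes

Group means [39.43, 25.36, 33.29, 29.27], grand mean 30.833
SSB = Σnᵢ(x̄ᵢ−x̄)² = 915.130; SSW = ΣΣ(x−x̄ᵢ)² = 845.870
MSB = 915.130/3 = 305.0433; MSW = 845.870/32 = 26.4334
F = MSB/MSW = 11.5401
df = (3, 32)
p-value (upper-tail) = 0.00003
At α=0.05: p < α → reject H₀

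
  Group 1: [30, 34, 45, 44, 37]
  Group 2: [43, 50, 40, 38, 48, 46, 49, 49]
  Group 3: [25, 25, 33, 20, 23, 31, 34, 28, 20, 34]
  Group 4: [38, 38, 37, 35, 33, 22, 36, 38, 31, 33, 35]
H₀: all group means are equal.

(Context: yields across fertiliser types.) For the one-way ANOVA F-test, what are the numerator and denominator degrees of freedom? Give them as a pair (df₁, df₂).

degrees of freedom = [3, 30]

k = 4 groups, N = 34 total
df = (k−1, N−k) = (4−1, 34−4) = (3, 30)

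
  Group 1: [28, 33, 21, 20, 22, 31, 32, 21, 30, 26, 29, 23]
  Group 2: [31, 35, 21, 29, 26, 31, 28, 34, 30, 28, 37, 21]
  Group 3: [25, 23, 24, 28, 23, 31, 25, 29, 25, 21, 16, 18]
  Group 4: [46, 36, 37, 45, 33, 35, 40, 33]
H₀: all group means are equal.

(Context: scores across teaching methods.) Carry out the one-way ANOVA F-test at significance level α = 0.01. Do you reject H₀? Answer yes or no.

Group means [26.33, 29.25, 24.00, 38.12], grand mean 28.636
SSB = Σnᵢ(x̄ᵢ−x̄)² = 1046.390; SSW = ΣΣ(x−x̄ᵢ)² = 905.792
MSB = 1046.390/3 = 348.7967; MSW = 905.792/40 = 22.6448
F = MSB/MSW = 15.4030
df = (3, 40)
p-value (upper-tail) = 0.00000
At α=0.01: p < α → reject H₀

reject H₀: yes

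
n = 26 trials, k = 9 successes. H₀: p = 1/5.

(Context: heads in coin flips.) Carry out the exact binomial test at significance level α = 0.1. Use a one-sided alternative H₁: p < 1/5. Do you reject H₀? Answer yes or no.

Exact binomial: n=26, k=9, p₀=1/5=0.2000
P(X≤9) from Σ C(n,i)·p₀^i·(1−p₀)^(n−i)
p-value (one-sided, H₁ less) = 0.97678
At α=0.1: p ≥ α → fail to reject H₀

reject H₀: no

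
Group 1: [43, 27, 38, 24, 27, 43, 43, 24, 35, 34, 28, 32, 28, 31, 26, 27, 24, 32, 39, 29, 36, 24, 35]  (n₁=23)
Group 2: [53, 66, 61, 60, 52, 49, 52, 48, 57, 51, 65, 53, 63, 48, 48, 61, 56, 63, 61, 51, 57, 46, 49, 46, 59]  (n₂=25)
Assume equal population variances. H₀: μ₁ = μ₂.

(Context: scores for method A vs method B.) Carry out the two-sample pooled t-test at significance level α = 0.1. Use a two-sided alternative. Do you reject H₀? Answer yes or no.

x̄₁=31.696, s₁=6.371, n₁=23
x̄₂=55.000, s₂=6.278, n₂=25
s_p² = [22·6.371² + 24·6.278²]/46 = 39.9754
SE = √(s_p²·(1/23+1/25)) = 1.8268
t = (31.696−55.000)/1.8268 = -12.7572
df = 46
p-value (two-sided) = 0.00000
At α=0.1: p < α → reject H₀

reject H₀: yes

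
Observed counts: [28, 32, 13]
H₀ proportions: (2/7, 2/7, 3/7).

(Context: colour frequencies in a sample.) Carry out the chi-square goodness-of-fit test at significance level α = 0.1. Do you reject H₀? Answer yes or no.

reject H₀: yes

n = 73; E_i = n·p_i = [20.86, 20.86, 31.29]
χ² = (28−20.86)²/20.86 + (32−20.86)²/20.86 + (13−31.29)²/31.29 = 19.0868
df = 2
p-value (upper-tail) = 0.00007
At α=0.1: p < α → reject H₀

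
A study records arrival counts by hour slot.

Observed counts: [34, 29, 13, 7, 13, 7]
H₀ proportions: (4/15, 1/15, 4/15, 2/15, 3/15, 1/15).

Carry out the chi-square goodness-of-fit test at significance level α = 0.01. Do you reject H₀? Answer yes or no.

n = 103; E_i = n·p_i = [27.47, 6.87, 27.47, 13.73, 20.60, 6.87]
χ² = (34−27.47)²/27.47 + (29−6.87)²/6.87 + (13−27.47)²/27.47 + (7−13.73)²/13.73 + (13−20.60)²/20.60 + (7−6.87)²/6.87 = 86.6238
df = 5
p-value (upper-tail) = 0.00000
At α=0.01: p < α → reject H₀

reject H₀: yes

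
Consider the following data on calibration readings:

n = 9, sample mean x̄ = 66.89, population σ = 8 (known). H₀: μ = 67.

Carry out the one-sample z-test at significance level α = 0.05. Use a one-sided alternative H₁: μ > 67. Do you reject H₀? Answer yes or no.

SE = σ/√n = 8/√9 = 2.6667
z = (x̄−μ₀)/SE = (66.89−67)/2.6667 = -0.0412
p-value (one-sided, H₁ greater) = 0.51645
At α=0.05: p ≥ α → fail to reject H₀

reject H₀: no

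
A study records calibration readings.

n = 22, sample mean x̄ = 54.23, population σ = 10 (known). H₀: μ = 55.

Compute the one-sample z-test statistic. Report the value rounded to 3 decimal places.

SE = σ/√n = 10/√22 = 2.1320
z = (x̄−μ₀)/SE = (54.23−55)/2.1320 = -0.3612

test statistic = -0.361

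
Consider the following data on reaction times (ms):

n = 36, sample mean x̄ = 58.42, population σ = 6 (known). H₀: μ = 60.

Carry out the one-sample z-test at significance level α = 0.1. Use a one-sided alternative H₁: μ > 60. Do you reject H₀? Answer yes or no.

SE = σ/√n = 6/√36 = 1.0000
z = (x̄−μ₀)/SE = (58.42−60)/1.0000 = -1.5800
p-value (one-sided, H₁ greater) = 0.94295
At α=0.1: p ≥ α → fail to reject H₀

reject H₀: no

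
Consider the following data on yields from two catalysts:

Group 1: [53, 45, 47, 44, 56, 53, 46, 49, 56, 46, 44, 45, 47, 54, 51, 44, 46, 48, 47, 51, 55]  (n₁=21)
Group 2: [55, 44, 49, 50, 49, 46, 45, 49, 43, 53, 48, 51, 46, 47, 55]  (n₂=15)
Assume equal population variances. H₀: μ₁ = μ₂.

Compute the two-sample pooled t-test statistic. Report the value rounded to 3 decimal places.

x̄₁=48.905, s₁=4.158, n₁=21
x̄₂=48.667, s₂=3.697, n₂=15
s_p² = [20·4.158² + 14·3.697²]/34 = 15.7983
SE = √(s_p²·(1/21+1/15)) = 1.3437
t = (48.905−48.667)/1.3437 = 0.1772
df = 34

test statistic = 0.177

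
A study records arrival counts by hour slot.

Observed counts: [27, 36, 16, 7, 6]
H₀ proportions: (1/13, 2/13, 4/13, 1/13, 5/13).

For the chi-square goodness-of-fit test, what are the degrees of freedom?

df = k − 1 = 5 − 1 = 4

degrees of freedom = 4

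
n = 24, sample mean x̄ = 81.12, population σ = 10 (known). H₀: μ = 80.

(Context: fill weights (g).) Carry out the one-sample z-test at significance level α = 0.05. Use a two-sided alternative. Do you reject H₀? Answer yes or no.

reject H₀: no

SE = σ/√n = 10/√24 = 2.0412
z = (x̄−μ₀)/SE = (81.12−80)/2.0412 = 0.5487
p-value (two-sided) = 0.58322
At α=0.05: p ≥ α → fail to reject H₀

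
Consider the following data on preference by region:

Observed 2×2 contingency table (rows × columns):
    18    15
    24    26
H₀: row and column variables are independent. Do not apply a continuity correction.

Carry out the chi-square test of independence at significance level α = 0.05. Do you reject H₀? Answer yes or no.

reject H₀: no

Row totals [33, 50], col totals [42, 41], n=83
χ² = (18−16.70)²/16.70 + (15−16.30)²/16.30 + (24−25.30)²/25.30 + (26−24.70)²/24.70 = 0.3407
df = 1
p-value (upper-tail) = 0.55941
At α=0.05: p ≥ α → fail to reject H₀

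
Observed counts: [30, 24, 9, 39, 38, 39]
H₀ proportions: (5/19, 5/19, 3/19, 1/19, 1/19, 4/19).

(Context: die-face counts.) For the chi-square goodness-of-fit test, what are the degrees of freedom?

degrees of freedom = 5

df = k − 1 = 6 − 1 = 5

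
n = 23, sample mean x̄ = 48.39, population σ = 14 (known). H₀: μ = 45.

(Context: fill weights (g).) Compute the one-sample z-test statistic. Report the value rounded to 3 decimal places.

SE = σ/√n = 14/√23 = 2.9192
z = (x̄−μ₀)/SE = (48.39−45)/2.9192 = 1.1613

test statistic = 1.161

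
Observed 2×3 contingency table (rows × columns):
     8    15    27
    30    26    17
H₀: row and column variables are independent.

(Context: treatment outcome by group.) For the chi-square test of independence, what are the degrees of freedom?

degrees of freedom = 2

df = (r−1)(c−1) = (2−1)·(3−1) = 2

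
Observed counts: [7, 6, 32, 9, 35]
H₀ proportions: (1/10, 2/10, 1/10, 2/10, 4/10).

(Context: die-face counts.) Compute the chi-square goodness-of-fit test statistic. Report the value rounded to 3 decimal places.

test statistic = 72.545

n = 89; E_i = n·p_i = [8.90, 17.80, 8.90, 17.80, 35.60]
χ² = (7−8.90)²/8.90 + (6−17.80)²/17.80 + (32−8.90)²/8.90 + (9−17.80)²/17.80 + (35−35.60)²/35.60 = 72.5449
df = 4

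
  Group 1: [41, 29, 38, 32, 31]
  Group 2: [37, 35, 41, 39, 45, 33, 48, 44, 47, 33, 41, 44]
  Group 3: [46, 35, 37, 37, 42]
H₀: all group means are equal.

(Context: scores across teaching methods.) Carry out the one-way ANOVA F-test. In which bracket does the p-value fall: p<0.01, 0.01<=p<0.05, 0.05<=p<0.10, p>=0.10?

Group means [34.20, 40.58, 39.40], grand mean 38.864
SSB = Σnᵢ(x̄ᵢ−x̄)² = 145.674; SSW = ΣΣ(x−x̄ᵢ)² = 484.917
MSB = 145.674/2 = 72.8371; MSW = 484.917/19 = 25.5219
F = MSB/MSW = 2.8539
df = (2, 19)
p-value (upper-tail) = 0.08246
→ bracket: 0.05<=p<0.10

p-value bracket: 0.05<=p<0.10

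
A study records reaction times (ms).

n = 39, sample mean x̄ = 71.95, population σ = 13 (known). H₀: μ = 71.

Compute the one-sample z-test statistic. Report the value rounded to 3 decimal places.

SE = σ/√n = 13/√39 = 2.0817
z = (x̄−μ₀)/SE = (71.95−71)/2.0817 = 0.4564

test statistic = 0.456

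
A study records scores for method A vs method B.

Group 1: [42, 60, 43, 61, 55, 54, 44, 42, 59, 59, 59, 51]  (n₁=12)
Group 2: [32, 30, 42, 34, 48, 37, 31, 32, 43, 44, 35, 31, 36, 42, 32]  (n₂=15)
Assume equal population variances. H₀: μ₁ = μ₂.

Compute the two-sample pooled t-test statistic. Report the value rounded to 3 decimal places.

x̄₁=52.417, s₁=7.681, n₁=12
x̄₂=36.600, s₂=5.755, n₂=15
s_p² = [11·7.681² + 14·5.755²]/25 = 44.5007
SE = √(s_p²·(1/12+1/15)) = 2.5836
t = (52.417−36.600)/2.5836 = 6.1219
df = 25

test statistic = 6.122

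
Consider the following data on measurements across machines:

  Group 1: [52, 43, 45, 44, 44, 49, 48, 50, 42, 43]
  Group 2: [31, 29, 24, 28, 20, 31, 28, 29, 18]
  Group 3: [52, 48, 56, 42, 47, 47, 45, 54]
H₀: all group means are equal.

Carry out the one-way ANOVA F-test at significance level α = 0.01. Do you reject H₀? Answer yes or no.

Group means [46.00, 26.44, 48.88], grand mean 40.333
SSB = Σnᵢ(x̄ᵢ−x̄)² = 2640.903; SSW = ΣΣ(x−x̄ᵢ)² = 443.097
MSB = 2640.903/2 = 1320.4514; MSW = 443.097/24 = 18.4624
F = MSB/MSW = 71.5212
df = (2, 24)
p-value (upper-tail) = 0.00000
At α=0.01: p < α → reject H₀

reject H₀: yes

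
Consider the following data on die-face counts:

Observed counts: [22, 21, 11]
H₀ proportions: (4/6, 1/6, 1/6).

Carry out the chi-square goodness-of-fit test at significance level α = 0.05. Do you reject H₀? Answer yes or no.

reject H₀: yes

n = 54; E_i = n·p_i = [36.00, 9.00, 9.00]
χ² = (22−36.00)²/36.00 + (21−9.00)²/9.00 + (11−9.00)²/9.00 = 21.8889
df = 2
p-value (upper-tail) = 0.00002
At α=0.05: p < α → reject H₀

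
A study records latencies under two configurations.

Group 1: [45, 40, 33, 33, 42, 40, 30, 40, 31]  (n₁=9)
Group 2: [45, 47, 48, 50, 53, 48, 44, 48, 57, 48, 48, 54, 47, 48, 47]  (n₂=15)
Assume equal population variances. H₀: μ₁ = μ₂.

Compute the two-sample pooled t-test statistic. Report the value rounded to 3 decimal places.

test statistic = -6.524

x̄₁=37.111, s₁=5.395, n₁=9
x̄₂=48.800, s₂=3.427, n₂=15
s_p² = [8·5.395² + 14·3.427²]/22 = 18.0586
SE = √(s_p²·(1/9+1/15)) = 1.7918
t = (37.111−48.800)/1.7918 = -6.5237
df = 22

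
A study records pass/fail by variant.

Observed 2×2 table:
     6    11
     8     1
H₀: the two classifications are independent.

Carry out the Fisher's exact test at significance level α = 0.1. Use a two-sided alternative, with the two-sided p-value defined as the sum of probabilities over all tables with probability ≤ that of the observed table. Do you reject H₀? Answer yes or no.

reject H₀: yes

Margins: r₁=17, r₂=9, c₁=14, c₂=12, n=26
p_obs = C(17,6)·C(9,8)/C(26,14); sum pmf over tables with pmf ≤ p_obs
p-value (two-sided) = 0.01446
At α=0.1: p < α → reject H₀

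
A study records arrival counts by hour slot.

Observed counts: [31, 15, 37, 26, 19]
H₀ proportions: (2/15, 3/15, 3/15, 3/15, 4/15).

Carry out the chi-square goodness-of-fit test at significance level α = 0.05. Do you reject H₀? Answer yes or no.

reject H₀: yes

n = 128; E_i = n·p_i = [17.07, 25.60, 25.60, 25.60, 34.13]
χ² = (31−17.07)²/17.07 + (15−25.60)²/25.60 + (37−25.60)²/25.60 + (26−25.60)²/25.60 + (19−34.13)²/34.13 = 27.5566
df = 4
p-value (upper-tail) = 0.00002
At α=0.05: p < α → reject H₀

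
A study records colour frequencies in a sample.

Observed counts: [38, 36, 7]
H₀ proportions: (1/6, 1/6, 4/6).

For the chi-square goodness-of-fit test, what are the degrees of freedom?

df = k − 1 = 3 − 1 = 2

degrees of freedom = 2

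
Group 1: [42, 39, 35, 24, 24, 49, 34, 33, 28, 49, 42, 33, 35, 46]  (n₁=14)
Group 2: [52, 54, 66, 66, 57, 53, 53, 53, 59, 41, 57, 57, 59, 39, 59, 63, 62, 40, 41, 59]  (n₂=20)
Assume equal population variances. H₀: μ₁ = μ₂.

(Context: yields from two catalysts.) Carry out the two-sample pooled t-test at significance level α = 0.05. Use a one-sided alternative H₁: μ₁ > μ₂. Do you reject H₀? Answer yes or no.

reject H₀: no

x̄₁=36.643, s₁=8.270, n₁=14
x̄₂=54.500, s₂=8.338, n₂=20
s_p² = [13·8.270² + 19·8.338²]/32 = 69.0692
SE = √(s_p²·(1/14+1/20)) = 2.8960
t = (36.643−54.500)/2.8960 = -6.1661
df = 32
p-value (one-sided, H₁ greater) = 1.00000
At α=0.05: p ≥ α → fail to reject H₀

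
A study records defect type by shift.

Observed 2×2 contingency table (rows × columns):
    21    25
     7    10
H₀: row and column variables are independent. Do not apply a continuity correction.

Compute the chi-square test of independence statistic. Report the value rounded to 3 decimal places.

test statistic = 0.101

Row totals [46, 17], col totals [28, 35], n=63
χ² = (21−20.44)²/20.44 + (25−25.56)²/25.56 + (7−7.56)²/7.56 + (10−9.44)²/9.44 = 0.1007
df = 1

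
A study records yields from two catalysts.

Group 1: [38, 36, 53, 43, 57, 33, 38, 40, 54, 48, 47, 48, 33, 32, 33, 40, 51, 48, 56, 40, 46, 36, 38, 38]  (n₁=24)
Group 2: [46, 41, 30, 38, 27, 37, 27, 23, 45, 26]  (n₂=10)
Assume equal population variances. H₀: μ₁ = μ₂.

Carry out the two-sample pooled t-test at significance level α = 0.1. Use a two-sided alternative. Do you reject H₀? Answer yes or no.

x̄₁=42.750, s₁=7.787, n₁=24
x̄₂=34.000, s₂=8.420, n₂=10
s_p² = [23·7.787² + 9·8.420²]/32 = 63.5156
SE = √(s_p²·(1/24+1/10)) = 2.9997
t = (42.750−34.000)/2.9997 = 2.9170
df = 32
p-value (two-sided) = 0.00641
At α=0.1: p < α → reject H₀

reject H₀: yes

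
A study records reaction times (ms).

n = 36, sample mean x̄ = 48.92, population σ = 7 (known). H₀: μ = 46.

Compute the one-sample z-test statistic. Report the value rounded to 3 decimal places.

test statistic = 2.503

SE = σ/√n = 7/√36 = 1.1667
z = (x̄−μ₀)/SE = (48.92−46)/1.1667 = 2.5029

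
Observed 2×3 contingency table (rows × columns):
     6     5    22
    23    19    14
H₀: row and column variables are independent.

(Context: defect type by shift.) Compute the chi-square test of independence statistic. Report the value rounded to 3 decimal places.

test statistic = 14.966

Row totals [33, 56], col totals [29, 24, 36], n=89
χ² = (6−10.75)²/10.75 + (5−8.90)²/8.90 + (22−13.35)²/13.35 + (23−18.25)²/18.25 + (19−15.10)²/15.10 + (14−22.65)²/22.65 = 14.9656
df = 2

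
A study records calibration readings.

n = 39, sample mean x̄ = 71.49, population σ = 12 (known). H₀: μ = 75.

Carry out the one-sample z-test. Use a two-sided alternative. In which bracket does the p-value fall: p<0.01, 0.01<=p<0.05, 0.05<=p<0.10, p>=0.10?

SE = σ/√n = 12/√39 = 1.9215
z = (x̄−μ₀)/SE = (71.49−75)/1.9215 = -1.8267
p-value (two-sided) = 0.06775
→ bracket: 0.05<=p<0.10

p-value bracket: 0.05<=p<0.10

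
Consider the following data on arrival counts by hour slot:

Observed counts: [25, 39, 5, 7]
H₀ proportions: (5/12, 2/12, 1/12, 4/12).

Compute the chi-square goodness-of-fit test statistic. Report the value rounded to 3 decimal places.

test statistic = 69.697

n = 76; E_i = n·p_i = [31.67, 12.67, 6.33, 25.33]
χ² = (25−31.67)²/31.67 + (39−12.67)²/12.67 + (5−6.33)²/6.33 + (7−25.33)²/25.33 = 69.6974
df = 3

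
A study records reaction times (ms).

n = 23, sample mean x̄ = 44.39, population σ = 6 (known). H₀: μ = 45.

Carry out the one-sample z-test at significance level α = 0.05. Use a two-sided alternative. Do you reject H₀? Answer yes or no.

SE = σ/√n = 6/√23 = 1.2511
z = (x̄−μ₀)/SE = (44.39−45)/1.2511 = -0.4876
p-value (two-sided) = 0.62585
At α=0.05: p ≥ α → fail to reject H₀

reject H₀: no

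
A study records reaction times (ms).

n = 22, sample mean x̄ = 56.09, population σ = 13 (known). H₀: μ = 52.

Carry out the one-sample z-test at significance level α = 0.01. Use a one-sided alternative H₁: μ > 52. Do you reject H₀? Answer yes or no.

SE = σ/√n = 13/√22 = 2.7716
z = (x̄−μ₀)/SE = (56.09−52)/2.7716 = 1.4757
p-value (one-sided, H₁ greater) = 0.07002
At α=0.01: p ≥ α → fail to reject H₀

reject H₀: no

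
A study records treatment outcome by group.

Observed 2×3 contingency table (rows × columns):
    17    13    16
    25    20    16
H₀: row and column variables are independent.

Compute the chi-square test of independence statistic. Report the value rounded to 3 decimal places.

Row totals [46, 61], col totals [42, 33, 32], n=107
χ² = (17−18.06)²/18.06 + (13−14.19)²/14.19 + (16−13.76)²/13.76 + (25−23.94)²/23.94 + (20−18.81)²/18.81 + (16−18.24)²/18.24 = 0.9240
df = 2

test statistic = 0.924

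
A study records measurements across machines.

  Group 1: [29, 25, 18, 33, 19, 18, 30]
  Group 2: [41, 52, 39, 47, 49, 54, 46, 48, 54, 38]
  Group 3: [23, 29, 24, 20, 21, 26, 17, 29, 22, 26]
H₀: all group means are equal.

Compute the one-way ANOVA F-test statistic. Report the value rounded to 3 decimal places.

test statistic = 57.230

Group means [24.57, 46.80, 23.70], grand mean 32.481
SSB = Σnᵢ(x̄ᵢ−x̄)² = 3259.326; SSW = ΣΣ(x−x̄ᵢ)² = 683.414
MSB = 3259.326/2 = 1629.6632; MSW = 683.414/24 = 28.4756
F = MSB/MSW = 57.2302
df = (2, 24)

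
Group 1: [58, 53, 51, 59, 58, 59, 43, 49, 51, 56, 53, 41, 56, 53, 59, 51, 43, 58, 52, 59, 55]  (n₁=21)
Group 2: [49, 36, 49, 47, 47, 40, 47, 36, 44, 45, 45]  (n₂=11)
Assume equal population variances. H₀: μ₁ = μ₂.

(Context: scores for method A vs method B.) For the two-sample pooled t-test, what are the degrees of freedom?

df = n₁ + n₂ − 2 = 21 + 11 − 2 = 30

degrees of freedom = 30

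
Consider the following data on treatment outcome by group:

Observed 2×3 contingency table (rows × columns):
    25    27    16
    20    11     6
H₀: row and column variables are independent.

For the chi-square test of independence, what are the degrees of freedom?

df = (r−1)(c−1) = (2−1)·(3−1) = 2

degrees of freedom = 2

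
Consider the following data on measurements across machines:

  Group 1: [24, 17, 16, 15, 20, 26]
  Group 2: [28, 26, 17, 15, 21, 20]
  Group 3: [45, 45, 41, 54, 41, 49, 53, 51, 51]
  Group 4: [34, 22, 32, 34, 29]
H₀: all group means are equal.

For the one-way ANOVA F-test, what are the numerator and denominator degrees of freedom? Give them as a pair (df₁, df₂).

k = 4 groups, N = 26 total
df = (k−1, N−k) = (4−1, 26−4) = (3, 22)

degrees of freedom = [3, 22]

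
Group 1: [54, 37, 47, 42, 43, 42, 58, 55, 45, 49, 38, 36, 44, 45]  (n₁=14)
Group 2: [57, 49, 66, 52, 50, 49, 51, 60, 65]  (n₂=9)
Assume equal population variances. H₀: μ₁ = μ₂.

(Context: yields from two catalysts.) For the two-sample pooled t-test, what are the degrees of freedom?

degrees of freedom = 21

df = n₁ + n₂ − 2 = 14 + 9 − 2 = 21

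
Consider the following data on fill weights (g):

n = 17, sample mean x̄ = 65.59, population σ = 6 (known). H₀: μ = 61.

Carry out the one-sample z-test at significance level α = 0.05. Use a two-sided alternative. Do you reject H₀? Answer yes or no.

SE = σ/√n = 6/√17 = 1.4552
z = (x̄−μ₀)/SE = (65.59−61)/1.4552 = 3.1542
p-value (two-sided) = 0.00161
At α=0.05: p < α → reject H₀

reject H₀: yes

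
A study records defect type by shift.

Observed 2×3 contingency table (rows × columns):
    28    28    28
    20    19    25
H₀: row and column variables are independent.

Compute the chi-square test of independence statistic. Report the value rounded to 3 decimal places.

test statistic = 0.534

Row totals [84, 64], col totals [48, 47, 53], n=148
χ² = (28−27.24)²/27.24 + (28−26.68)²/26.68 + (28−30.08)²/30.08 + (20−20.76)²/20.76 + (19−20.32)²/20.32 + (25−22.92)²/22.92 = 0.5336
df = 2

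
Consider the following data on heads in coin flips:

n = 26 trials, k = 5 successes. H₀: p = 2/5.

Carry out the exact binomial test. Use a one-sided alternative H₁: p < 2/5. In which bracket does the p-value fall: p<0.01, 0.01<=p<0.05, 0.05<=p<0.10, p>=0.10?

p-value bracket: 0.01<=p<0.05

Exact binomial: n=26, k=5, p₀=2/5=0.4000
P(X≤5) from Σ C(n,i)·p₀^i·(1−p₀)^(n−i)
p-value (one-sided, H₁ less) = 0.02141
→ bracket: 0.01<=p<0.05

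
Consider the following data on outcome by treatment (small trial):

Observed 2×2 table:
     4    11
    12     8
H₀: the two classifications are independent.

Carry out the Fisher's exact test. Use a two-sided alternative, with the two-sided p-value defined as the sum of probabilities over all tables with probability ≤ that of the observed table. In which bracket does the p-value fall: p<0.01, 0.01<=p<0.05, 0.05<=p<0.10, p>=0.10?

p-value bracket: 0.05<=p<0.10

Margins: r₁=15, r₂=20, c₁=16, c₂=19, n=35
p_obs = C(15,4)·C(20,12)/C(35,16); sum pmf over tables with pmf ≤ p_obs
p-value (two-sided) = 0.08656
→ bracket: 0.05<=p<0.10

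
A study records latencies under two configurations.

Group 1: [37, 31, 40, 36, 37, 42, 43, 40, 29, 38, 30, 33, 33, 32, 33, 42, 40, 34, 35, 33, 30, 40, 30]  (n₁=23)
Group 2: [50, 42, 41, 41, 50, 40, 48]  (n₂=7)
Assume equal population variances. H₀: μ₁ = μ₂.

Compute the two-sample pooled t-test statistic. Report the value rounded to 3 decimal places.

test statistic = -4.710

x̄₁=35.565, s₁=4.399, n₁=23
x̄₂=44.571, s₂=4.541, n₂=7
s_p² = [22·4.399² + 6·4.541²]/28 = 19.6202
SE = √(s_p²·(1/23+1/7)) = 1.9121
t = (35.565−44.571)/1.9121 = -4.7102
df = 28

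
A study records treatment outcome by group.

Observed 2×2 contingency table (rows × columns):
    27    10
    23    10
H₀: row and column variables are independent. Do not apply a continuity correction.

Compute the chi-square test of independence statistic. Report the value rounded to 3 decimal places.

Row totals [37, 33], col totals [50, 20], n=70
χ² = (27−26.43)²/26.43 + (10−10.57)²/10.57 + (23−23.57)²/23.57 + (10−9.43)²/9.43 = 0.0917
df = 1

test statistic = 0.092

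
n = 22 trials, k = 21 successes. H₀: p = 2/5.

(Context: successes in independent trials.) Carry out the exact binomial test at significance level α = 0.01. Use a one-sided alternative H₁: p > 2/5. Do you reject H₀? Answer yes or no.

Exact binomial: n=22, k=21, p₀=2/5=0.4000
P(X≥21) from Σ C(n,i)·p₀^i·(1−p₀)^(n−i)
p-value (one-sided, H₁ greater) = 0.00000
At α=0.01: p < α → reject H₀

reject H₀: yes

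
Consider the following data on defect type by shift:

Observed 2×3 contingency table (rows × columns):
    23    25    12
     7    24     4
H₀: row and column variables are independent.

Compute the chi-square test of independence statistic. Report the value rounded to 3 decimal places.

test statistic = 6.419

Row totals [60, 35], col totals [30, 49, 16], n=95
χ² = (23−18.95)²/18.95 + (25−30.95)²/30.95 + (12−10.11)²/10.11 + (7−11.05)²/11.05 + (24−18.05)²/18.05 + (4−5.89)²/5.89 = 6.4193
df = 2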